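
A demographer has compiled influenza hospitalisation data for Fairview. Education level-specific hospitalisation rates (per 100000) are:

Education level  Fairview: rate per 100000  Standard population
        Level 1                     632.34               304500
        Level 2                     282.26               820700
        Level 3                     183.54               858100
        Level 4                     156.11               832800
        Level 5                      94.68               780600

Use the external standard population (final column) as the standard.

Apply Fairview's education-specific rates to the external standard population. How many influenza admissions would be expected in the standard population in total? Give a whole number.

7856

Expected influenza admissions = Σ (standard pop × education-specific rate ÷ 100000)
= 304500×632.34/100000 + 820700×282.26/100000 + 858100×183.54/100000 + 832800×156.11/100000 + 780600×94.68/100000
= 1925.48 + 2316.51 + 1574.96 + 1300.08 + 739.07 = 7856.10.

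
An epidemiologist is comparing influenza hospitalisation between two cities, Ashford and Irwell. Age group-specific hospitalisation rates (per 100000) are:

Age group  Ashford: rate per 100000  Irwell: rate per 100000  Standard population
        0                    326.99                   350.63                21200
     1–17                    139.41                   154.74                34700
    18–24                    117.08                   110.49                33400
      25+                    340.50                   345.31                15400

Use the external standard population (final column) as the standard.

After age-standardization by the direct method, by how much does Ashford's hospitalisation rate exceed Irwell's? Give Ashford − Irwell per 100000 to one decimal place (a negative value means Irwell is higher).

Standard total = 104700; weights = 0.2025, 0.3314, 0.3190, 0.1471.
Ashford: 0.2025×326.99 + 0.3314×139.41 + 0.3190×117.08 + 0.1471×340.50 = 199.8461 per 100000.
Irwell: 0.2025×350.63 + 0.3314×154.74 + 0.3190×110.49 + 0.1471×345.31 = 208.3188 per 100000.
Difference = 199.8461 − 208.3188 = -8.4727.

-8.5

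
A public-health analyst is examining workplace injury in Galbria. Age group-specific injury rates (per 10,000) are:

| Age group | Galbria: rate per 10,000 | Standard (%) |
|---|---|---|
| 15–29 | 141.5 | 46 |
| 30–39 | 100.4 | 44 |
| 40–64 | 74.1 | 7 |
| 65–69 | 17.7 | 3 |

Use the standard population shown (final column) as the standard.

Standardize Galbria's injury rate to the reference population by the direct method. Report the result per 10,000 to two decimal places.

Standard weights: 0.46, 0.44, 0.07, 0.03.
Standardized rate: 0.4600×141.5 + 0.4400×100.4 + 0.0700×74.1 + 0.0300×17.7 = 114.9840 per 10,000.

114.98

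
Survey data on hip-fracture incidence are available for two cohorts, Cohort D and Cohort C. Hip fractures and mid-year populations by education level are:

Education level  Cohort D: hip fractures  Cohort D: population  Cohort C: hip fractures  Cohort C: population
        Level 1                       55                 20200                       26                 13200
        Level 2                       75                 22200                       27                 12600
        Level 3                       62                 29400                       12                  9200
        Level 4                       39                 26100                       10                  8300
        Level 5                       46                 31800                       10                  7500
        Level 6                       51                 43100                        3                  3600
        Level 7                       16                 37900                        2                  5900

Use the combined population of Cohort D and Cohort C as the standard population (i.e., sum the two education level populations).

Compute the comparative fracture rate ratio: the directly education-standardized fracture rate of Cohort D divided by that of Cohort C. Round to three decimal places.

1.395

Education-specific rates per 100000 for Cohort D: 272.28, 337.84, 210.88, 149.43, 144.65, 118.33, 42.22.
For Cohort C: 196.97, 214.29, 130.43, 120.48, 133.33, 83.33, 33.90.
Combined standard total = 271000; weights = 0.1232, 0.1284, 0.1424, 0.1269, 0.1450, 0.1723, 0.1616.
Cohort D: 0.1232×272.28 + 0.1284×337.84 + 0.1424×210.88 + 0.1269×149.43 + 0.1450×144.65 + 0.1723×118.33 + 0.1616×42.22 = 174.1371 per 100000.
Cohort C: 0.1232×196.97 + 0.1284×214.29 + 0.1424×130.43 + 0.1269×120.48 + 0.1450×133.33 + 0.1723×83.33 + 0.1616×33.90 = 124.8402 per 100000.
Ratio = 174.1371 ÷ 124.8402 = 1.39488.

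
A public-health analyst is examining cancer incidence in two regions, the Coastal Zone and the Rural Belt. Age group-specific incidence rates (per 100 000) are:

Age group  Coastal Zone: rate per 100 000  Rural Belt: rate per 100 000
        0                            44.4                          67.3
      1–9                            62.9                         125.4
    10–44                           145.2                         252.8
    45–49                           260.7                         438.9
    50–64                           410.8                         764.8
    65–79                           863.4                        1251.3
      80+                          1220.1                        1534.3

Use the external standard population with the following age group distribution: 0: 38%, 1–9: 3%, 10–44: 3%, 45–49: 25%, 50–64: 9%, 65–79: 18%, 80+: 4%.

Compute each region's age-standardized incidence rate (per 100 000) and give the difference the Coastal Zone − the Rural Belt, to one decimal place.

-172.6

Standard weights: 0.38, 0.03, 0.03, 0.25, 0.09, 0.18, 0.04.
The Coastal Zone: 0.3800×44.4 + 0.0300×62.9 + 0.0300×145.2 + 0.2500×260.7 + 0.0900×410.8 + 0.1800×863.4 + 0.0400×1220.1 = 329.4780 per 100 000.
The Rural Belt: 0.3800×67.3 + 0.0300×125.4 + 0.0300×252.8 + 0.2500×438.9 + 0.0900×764.8 + 0.1800×1251.3 + 0.0400×1534.3 = 502.0830 per 100 000.
Difference = 329.4780 − 502.0830 = -172.6050.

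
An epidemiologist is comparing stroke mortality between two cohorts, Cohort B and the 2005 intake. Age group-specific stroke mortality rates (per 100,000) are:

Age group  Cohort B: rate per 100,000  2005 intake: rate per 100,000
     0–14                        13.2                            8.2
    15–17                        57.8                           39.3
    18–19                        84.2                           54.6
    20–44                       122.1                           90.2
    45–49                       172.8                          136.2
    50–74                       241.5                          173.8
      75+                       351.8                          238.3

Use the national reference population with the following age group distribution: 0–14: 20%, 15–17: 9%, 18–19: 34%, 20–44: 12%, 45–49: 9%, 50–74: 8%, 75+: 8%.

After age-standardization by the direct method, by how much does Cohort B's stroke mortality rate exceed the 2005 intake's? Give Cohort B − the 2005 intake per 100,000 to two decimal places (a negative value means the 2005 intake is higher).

Standard weights: 0.20, 0.09, 0.34, 0.12, 0.09, 0.08, 0.08.
Cohort B: 0.2000×13.2 + 0.0900×57.8 + 0.3400×84.2 + 0.1200×122.1 + 0.0900×172.8 + 0.0800×241.5 + 0.0800×351.8 = 114.1380 per 100,000.
The 2005 intake: 0.2000×8.2 + 0.0900×39.3 + 0.3400×54.6 + 0.1200×90.2 + 0.0900×136.2 + 0.0800×173.8 + 0.0800×238.3 = 79.7910 per 100,000.
Difference = 114.1380 − 79.7910 = 34.3470.

34.35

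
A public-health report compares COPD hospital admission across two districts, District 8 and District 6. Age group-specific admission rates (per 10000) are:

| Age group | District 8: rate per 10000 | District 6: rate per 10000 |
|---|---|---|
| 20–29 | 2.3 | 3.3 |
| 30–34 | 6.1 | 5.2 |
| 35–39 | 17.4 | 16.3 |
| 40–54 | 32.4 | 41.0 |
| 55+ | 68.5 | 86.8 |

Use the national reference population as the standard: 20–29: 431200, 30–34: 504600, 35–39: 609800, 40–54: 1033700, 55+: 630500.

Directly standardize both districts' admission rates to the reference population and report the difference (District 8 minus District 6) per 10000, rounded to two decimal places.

Standard total = 3209800; weights = 0.1343, 0.1572, 0.1900, 0.3220, 0.1964.
District 8: 0.1343×2.3 + 0.1572×6.1 + 0.1900×17.4 + 0.3220×32.4 + 0.1964×68.5 = 28.4633 per 10000.
District 6: 0.1343×3.3 + 0.1572×5.2 + 0.1900×16.3 + 0.3220×41.0 + 0.1964×86.8 = 34.6114 per 10000.
Difference = 28.4633 − 34.6114 = -6.1481.

-6.15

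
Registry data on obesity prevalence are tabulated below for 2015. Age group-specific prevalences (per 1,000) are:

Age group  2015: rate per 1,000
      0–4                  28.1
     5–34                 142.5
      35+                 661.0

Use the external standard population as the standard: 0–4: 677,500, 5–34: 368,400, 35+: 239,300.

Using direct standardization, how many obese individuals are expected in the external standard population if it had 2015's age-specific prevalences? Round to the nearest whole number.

229712

Expected obese individuals = Σ (standard pop × age-specific rate ÷ 1,000)
= 677,500×28.1/1,000 + 368,400×142.5/1,000 + 239,300×661.0/1,000
= 19037.75 + 52497.00 + 158177.30 = 229712.05.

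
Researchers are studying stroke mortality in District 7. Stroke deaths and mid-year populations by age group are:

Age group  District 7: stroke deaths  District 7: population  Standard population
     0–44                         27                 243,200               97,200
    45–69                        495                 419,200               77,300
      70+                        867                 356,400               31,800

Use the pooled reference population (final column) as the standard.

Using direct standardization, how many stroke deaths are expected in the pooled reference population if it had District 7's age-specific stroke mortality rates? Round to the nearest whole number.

Age-specific rates per 100,000 for District 7: 11.10, 118.08, 243.27.
Expected stroke deaths = Σ (standard pop × age-specific rate ÷ 100,000)
= 97,200×11.10/100,000 + 77,300×118.08/100,000 + 31,800×243.27/100,000
= 10.79 + 91.28 + 77.36 = 179.43.

179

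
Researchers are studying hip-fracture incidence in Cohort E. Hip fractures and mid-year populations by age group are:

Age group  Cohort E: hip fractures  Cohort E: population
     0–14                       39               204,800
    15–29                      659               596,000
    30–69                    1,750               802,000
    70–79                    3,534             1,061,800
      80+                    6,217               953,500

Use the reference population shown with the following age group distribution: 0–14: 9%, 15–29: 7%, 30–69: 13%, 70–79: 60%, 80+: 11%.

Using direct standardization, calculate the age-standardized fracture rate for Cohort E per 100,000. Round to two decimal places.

309.24

Age-specific rates per 100,000 for Cohort E: 19.04, 110.57, 218.20, 332.83, 652.02.
Standard weights: 0.09, 0.07, 0.13, 0.60, 0.11.
Standardized rate: 0.0900×19.04 + 0.0700×110.57 + 0.1300×218.20 + 0.6000×332.83 + 0.1100×652.02 = 309.2411 per 100,000.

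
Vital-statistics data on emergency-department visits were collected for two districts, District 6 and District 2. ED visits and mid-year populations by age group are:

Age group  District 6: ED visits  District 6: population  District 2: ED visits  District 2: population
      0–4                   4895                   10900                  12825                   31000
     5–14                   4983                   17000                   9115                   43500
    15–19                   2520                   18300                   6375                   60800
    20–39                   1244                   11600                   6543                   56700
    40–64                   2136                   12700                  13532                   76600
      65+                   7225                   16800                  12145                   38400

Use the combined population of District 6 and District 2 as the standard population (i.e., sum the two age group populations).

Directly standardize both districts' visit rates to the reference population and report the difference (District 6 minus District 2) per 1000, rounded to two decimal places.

35.77

Age-specific rates per 1000 for District 6: 449.083, 293.118, 137.705, 107.241, 168.189, 430.060.
For District 2: 413.710, 209.540, 104.852, 115.397, 176.658, 316.276.
Combined standard total = 394300; weights = 0.1063, 0.1534, 0.2006, 0.1732, 0.2265, 0.1400.
District 6: 0.1063×449.083 + 0.1534×293.118 + 0.2006×137.705 + 0.1732×107.241 + 0.2265×168.189 + 0.1400×430.060 = 237.1945 per 1000.
District 2: 0.1063×413.710 + 0.1534×209.540 + 0.2006×104.852 + 0.1732×115.397 + 0.2265×176.658 + 0.1400×316.276 = 201.4228 per 1000.
Difference = 237.1945 − 201.4228 = 35.7717.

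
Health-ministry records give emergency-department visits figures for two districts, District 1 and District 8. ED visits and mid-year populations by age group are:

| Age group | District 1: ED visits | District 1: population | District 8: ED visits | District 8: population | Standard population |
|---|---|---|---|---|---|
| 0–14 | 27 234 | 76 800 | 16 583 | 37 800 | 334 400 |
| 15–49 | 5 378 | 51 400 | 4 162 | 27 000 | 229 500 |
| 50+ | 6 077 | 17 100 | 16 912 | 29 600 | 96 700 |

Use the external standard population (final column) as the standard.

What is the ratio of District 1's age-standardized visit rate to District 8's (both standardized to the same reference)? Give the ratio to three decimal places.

Age-specific rates per 1 000 for District 1: 354.609, 104.630, 355.380.
For District 8: 438.704, 154.148, 571.351.
Standard total = 660 600; weights = 0.5062, 0.3474, 0.1464.
District 1: 0.5062×354.609 + 0.3474×104.630 + 0.1464×355.380 = 267.8766 per 1 000.
District 8: 0.5062×438.704 + 0.3474×154.148 + 0.1464×571.351 = 359.2631 per 1 000.
Ratio = 267.8766 ÷ 359.2631 = 0.74563.

0.746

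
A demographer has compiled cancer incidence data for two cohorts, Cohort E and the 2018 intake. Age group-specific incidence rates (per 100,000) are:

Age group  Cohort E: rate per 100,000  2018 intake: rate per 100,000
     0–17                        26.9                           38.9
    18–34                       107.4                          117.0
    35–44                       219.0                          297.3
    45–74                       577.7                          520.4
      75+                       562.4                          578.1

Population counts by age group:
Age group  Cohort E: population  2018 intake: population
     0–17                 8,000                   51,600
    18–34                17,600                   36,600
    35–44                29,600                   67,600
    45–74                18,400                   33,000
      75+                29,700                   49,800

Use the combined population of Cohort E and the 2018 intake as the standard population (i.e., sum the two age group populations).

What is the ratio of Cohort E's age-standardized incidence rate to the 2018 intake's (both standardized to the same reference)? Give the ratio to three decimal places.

Combined standard total = 341,900; weights = 0.1743, 0.1585, 0.2843, 0.1503, 0.2325.
Cohort E: 0.1743×26.9 + 0.1585×107.4 + 0.2843×219.0 + 0.1503×577.7 + 0.2325×562.4 = 301.5961 per 100,000.
The 2018 intake: 0.1743×38.9 + 0.1585×117.0 + 0.2843×297.3 + 0.1503×520.4 + 0.2325×578.1 = 322.5063 per 100,000.
Ratio = 301.5961 ÷ 322.5063 = 0.93516.

0.935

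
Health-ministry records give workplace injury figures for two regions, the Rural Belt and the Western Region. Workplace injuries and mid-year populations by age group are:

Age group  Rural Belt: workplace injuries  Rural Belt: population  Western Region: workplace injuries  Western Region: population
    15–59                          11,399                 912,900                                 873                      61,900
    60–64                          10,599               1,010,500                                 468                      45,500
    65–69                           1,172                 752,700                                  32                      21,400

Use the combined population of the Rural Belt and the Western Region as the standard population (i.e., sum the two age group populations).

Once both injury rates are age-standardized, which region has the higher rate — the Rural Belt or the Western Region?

Age-specific rates per 10,000 for the Rural Belt: 124.87, 104.89, 15.57.
For the Western Region: 141.03, 102.86, 14.95.
Combined standard total = 2,804,900; weights = 0.3475, 0.3765, 0.2760.
The Rural Belt: 0.3475×124.87 + 0.3765×104.89 + 0.2760×15.57 = 87.1813 per 10,000.
The Western Region: 0.3475×141.03 + 0.3765×102.86 + 0.2760×14.95 = 91.8651 per 10,000.

Western Region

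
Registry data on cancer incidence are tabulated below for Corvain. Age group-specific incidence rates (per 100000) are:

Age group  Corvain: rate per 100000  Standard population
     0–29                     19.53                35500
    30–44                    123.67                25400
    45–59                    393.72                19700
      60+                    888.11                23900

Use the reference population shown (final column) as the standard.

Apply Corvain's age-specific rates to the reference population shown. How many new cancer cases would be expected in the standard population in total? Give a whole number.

Expected new cancer cases = Σ (standard pop × age-specific rate ÷ 100000)
= 35500×19.53/100000 + 25400×123.67/100000 + 19700×393.72/100000 + 23900×888.11/100000
= 6.93 + 31.41 + 77.56 + 212.26 = 328.17.

328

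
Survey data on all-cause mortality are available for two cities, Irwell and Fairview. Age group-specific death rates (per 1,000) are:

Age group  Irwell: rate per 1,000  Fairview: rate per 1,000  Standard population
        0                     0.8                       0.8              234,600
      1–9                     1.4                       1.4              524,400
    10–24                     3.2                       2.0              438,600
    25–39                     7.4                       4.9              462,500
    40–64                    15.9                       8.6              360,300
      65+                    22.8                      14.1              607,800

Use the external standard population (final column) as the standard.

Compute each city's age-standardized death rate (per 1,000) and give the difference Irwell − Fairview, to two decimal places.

3.65

Standard total = 2,628,200; weights = 0.0893, 0.1995, 0.1669, 0.1760, 0.1371, 0.2313.
Irwell: 0.0893×0.8 + 0.1995×1.4 + 0.1669×3.2 + 0.1760×7.4 + 0.1371×15.9 + 0.2313×22.8 = 9.6395 per 1,000.
Fairview: 0.0893×0.8 + 0.1995×1.4 + 0.1669×2.0 + 0.1760×4.9 + 0.1371×8.6 + 0.2313×14.1 = 5.9865 per 1,000.
Difference = 9.6395 − 5.9865 = 3.6529.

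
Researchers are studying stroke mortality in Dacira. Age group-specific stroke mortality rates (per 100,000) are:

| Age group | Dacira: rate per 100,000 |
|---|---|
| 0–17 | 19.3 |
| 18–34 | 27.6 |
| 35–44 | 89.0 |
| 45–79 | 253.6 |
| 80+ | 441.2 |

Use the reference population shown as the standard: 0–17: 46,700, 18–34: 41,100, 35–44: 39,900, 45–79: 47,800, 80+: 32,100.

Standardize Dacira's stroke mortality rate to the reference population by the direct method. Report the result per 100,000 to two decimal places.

Standard total = 207,600; weights = 0.2250, 0.1980, 0.1922, 0.2303, 0.1546.
Standardized rate: 0.2250×19.3 + 0.1980×27.6 + 0.1922×89.0 + 0.2303×253.6 + 0.1546×441.2 = 153.5230 per 100,000.

153.52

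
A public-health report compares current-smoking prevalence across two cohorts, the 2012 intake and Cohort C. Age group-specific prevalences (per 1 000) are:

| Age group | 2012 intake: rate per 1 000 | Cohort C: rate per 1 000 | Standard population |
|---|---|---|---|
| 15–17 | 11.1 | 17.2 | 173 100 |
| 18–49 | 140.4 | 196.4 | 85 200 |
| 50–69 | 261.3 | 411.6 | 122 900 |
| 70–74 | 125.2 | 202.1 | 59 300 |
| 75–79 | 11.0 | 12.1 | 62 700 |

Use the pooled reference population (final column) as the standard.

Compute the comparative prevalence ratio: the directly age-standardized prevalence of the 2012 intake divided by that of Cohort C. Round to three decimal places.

Standard total = 503 200; weights = 0.3440, 0.1693, 0.2442, 0.1178, 0.1246.
The 2012 intake: 0.3440×11.1 + 0.1693×140.4 + 0.2442×261.3 + 0.1178×125.2 + 0.1246×11.0 = 107.5344 per 1 000.
Cohort C: 0.3440×17.2 + 0.1693×196.4 + 0.2442×411.6 + 0.1178×202.1 + 0.1246×12.1 = 165.0227 per 1 000.
Ratio = 107.5344 ÷ 165.0227 = 0.65163.

0.652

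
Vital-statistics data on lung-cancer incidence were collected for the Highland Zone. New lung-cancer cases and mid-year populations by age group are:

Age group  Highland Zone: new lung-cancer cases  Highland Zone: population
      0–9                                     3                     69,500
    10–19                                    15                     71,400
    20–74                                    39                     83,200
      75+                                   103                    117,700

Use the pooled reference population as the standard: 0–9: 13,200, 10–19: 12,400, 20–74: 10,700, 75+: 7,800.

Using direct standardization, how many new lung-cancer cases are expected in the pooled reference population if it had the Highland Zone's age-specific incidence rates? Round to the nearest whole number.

15

Age-specific rates per 100,000 for the Highland Zone: 4.32, 21.01, 46.88, 87.51.
Expected new lung-cancer cases = Σ (standard pop × age-specific rate ÷ 100,000)
= 13,200×4.32/100,000 + 12,400×21.01/100,000 + 10,700×46.88/100,000 + 7,800×87.51/100,000
= 0.57 + 2.61 + 5.02 + 6.83 = 15.02.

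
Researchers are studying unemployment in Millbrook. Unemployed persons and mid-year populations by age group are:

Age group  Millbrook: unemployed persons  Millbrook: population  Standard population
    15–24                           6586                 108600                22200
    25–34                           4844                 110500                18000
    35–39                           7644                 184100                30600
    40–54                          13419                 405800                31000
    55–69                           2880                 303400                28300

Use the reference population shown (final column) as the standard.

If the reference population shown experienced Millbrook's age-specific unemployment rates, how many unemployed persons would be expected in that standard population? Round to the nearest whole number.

Age-specific rates per 1000 for Millbrook: 60.645, 43.837, 41.521, 33.068, 9.492.
Expected unemployed persons = Σ (standard pop × age-specific rate ÷ 1000)
= 22200×60.645/1000 + 18000×43.837/1000 + 30600×41.521/1000 + 31000×33.068/1000 + 28300×9.492/1000
= 1346.31 + 789.07 + 1270.54 + 1025.11 + 268.64 = 4699.66.

4700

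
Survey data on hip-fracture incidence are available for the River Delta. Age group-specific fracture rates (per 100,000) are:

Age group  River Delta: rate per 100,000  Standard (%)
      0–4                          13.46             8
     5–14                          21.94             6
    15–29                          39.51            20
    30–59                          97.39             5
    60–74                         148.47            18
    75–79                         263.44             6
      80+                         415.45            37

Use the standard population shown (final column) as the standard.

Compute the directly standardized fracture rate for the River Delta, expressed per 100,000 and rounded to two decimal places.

211.41

Standard weights: 0.08, 0.06, 0.20, 0.05, 0.18, 0.06, 0.37.
Standardized rate: 0.0800×13.46 + 0.0600×21.94 + 0.2000×39.51 + 0.0500×97.39 + 0.1800×148.47 + 0.0600×263.44 + 0.3700×415.45 = 211.4122 per 100,000.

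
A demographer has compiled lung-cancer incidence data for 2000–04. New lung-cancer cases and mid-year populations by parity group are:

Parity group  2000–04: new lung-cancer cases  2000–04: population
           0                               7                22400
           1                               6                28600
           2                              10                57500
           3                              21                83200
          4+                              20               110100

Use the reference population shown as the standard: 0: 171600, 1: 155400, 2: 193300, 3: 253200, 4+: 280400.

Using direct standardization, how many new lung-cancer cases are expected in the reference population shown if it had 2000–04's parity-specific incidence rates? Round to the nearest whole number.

235

Parity-specific rates per 100000 for 2000–04: 31.25, 20.98, 17.39, 25.24, 18.17.
Expected new lung-cancer cases = Σ (standard pop × parity-specific rate ÷ 100000)
= 171600×31.25/100000 + 155400×20.98/100000 + 193300×17.39/100000 + 253200×25.24/100000 + 280400×18.17/100000
= 53.62 + 32.60 + 33.62 + 63.91 + 50.94 = 234.69.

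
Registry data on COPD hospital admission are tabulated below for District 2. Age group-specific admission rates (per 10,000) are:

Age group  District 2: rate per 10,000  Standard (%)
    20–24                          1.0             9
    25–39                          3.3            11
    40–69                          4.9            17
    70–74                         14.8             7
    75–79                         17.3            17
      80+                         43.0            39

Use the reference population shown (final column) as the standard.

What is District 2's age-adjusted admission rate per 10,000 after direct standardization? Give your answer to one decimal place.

22.0

Standard weights: 0.09, 0.11, 0.17, 0.07, 0.17, 0.39.
Standardized rate: 0.0900×1.0 + 0.1100×3.3 + 0.1700×4.9 + 0.0700×14.8 + 0.1700×17.3 + 0.3900×43.0 = 22.0330 per 10,000.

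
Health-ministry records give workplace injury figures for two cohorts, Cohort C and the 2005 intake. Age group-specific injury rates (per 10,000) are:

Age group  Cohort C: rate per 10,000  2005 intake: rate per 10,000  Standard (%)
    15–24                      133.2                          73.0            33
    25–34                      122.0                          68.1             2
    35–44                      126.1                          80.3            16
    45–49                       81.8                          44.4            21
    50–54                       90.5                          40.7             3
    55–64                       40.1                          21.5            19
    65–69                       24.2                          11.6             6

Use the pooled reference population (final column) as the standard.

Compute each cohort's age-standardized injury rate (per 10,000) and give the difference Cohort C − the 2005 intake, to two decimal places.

41.91

Standard weights: 0.33, 0.02, 0.16, 0.21, 0.03, 0.19, 0.06.
Cohort C: 0.3300×133.2 + 0.0200×122.0 + 0.1600×126.1 + 0.2100×81.8 + 0.0300×90.5 + 0.1900×40.1 + 0.0600×24.2 = 95.5360 per 10,000.
The 2005 intake: 0.3300×73.0 + 0.0200×68.1 + 0.1600×80.3 + 0.2100×44.4 + 0.0300×40.7 + 0.1900×21.5 + 0.0600×11.6 = 53.6260 per 10,000.
Difference = 95.5360 − 53.6260 = 41.9100.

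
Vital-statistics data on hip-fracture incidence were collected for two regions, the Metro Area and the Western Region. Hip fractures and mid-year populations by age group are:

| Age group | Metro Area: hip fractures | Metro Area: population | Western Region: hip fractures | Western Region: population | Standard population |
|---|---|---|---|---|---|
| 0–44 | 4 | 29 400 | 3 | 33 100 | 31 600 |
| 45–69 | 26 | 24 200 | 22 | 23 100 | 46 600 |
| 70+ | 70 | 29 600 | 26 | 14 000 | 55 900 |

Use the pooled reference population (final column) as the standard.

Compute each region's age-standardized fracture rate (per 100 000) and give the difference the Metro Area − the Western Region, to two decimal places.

26.47

Age-specific rates per 100 000 for the Metro Area: 13.61, 107.44, 236.49.
For the Western Region: 9.06, 95.24, 185.71.
Standard total = 134 100; weights = 0.2356, 0.3475, 0.4169.
The Metro Area: 0.2356×13.61 + 0.3475×107.44 + 0.4169×236.49 = 139.1211 per 100 000.
The Western Region: 0.2356×9.06 + 0.3475×95.24 + 0.4169×185.71 = 112.6467 per 100 000.
Difference = 139.1211 − 112.6467 = 26.4743.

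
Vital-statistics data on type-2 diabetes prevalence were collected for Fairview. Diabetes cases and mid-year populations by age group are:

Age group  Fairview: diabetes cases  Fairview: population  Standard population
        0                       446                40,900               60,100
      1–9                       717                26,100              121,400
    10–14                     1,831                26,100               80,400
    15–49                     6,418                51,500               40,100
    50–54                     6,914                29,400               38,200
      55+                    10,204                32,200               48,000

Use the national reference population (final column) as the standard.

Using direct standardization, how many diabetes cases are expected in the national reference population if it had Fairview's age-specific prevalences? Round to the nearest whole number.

Age-specific rates per 1,000 for Fairview: 10.905, 27.471, 70.153, 124.621, 235.170, 316.894.
Expected diabetes cases = Σ (standard pop × age-specific rate ÷ 1,000)
= 60,100×10.905/1,000 + 121,400×27.471/1,000 + 80,400×70.153/1,000 + 40,100×124.621/1,000 + 38,200×235.170/1,000 + 48,000×316.894/1,000
= 655.37 + 3335.01 + 5640.32 + 4997.32 + 8983.50 + 15210.93 = 38822.45.

38822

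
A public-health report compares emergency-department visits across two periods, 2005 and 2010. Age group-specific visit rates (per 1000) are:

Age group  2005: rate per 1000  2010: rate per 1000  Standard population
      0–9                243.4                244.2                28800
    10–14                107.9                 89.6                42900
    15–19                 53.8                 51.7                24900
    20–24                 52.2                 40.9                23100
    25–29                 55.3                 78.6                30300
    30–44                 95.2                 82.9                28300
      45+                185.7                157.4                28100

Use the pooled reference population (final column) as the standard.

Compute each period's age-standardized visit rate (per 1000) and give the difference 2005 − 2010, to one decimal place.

7.3

Standard total = 206400; weights = 0.1395, 0.2078, 0.1206, 0.1119, 0.1468, 0.1371, 0.1361.
2005: 0.1395×243.4 + 0.2078×107.9 + 0.1206×53.8 + 0.1119×52.2 + 0.1468×55.3 + 0.1371×95.2 + 0.1361×185.7 = 115.1753 per 1000.
2010: 0.1395×244.2 + 0.2078×89.6 + 0.1206×51.7 + 0.1119×40.9 + 0.1468×78.6 + 0.1371×82.9 + 0.1361×157.4 = 107.8465 per 1000.
Difference = 115.1753 − 107.8465 = 7.3289.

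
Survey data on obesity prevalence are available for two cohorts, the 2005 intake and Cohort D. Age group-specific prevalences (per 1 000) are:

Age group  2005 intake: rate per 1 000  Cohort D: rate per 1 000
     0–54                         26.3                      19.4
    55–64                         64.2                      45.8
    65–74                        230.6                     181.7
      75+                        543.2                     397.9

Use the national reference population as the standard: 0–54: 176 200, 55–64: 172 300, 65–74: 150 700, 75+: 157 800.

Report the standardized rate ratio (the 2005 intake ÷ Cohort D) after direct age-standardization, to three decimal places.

1.342

Standard total = 657 000; weights = 0.2682, 0.2623, 0.2294, 0.2402.
The 2005 intake: 0.2682×26.3 + 0.2623×64.2 + 0.2294×230.6 + 0.2402×543.2 = 207.2513 per 1 000.
Cohort D: 0.2682×19.4 + 0.2623×45.8 + 0.2294×181.7 + 0.2402×397.9 = 154.4603 per 1 000.
Ratio = 207.2513 ÷ 154.4603 = 1.34178.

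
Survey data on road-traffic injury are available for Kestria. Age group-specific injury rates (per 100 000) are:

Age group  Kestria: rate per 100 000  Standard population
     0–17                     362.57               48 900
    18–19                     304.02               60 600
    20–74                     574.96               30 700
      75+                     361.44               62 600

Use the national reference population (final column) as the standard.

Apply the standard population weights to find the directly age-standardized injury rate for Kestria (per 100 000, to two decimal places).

Standard total = 202 800; weights = 0.2411, 0.2988, 0.1514, 0.3087.
Standardized rate: 0.2411×362.57 + 0.2988×304.02 + 0.1514×574.96 + 0.3087×361.44 = 376.8772 per 100 000.

376.88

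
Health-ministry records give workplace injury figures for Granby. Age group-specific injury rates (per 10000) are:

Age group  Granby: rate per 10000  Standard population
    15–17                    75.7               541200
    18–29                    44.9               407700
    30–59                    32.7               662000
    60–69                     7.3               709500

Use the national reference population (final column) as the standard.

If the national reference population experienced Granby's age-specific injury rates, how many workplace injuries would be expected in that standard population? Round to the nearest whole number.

8610

Expected workplace injuries = Σ (standard pop × age-specific rate ÷ 10000)
= 541200×75.7/10000 + 407700×44.9/10000 + 662000×32.7/10000 + 709500×7.3/10000
= 4096.88 + 1830.57 + 2164.74 + 517.93 = 8610.13.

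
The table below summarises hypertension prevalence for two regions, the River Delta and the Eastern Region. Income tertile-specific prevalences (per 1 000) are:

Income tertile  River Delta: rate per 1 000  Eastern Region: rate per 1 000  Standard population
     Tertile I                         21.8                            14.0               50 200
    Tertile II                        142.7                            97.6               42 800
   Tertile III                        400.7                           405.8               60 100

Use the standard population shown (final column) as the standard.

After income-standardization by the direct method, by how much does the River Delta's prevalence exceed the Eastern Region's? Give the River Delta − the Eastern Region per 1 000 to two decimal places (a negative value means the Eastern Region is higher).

Standard total = 153 100; weights = 0.3279, 0.2796, 0.3926.
The River Delta: 0.3279×21.8 + 0.2796×142.7 + 0.3926×400.7 = 204.3370 per 1 000.
The Eastern Region: 0.3279×14.0 + 0.2796×97.6 + 0.3926×405.8 = 191.1735 per 1 000.
Difference = 204.3370 − 191.1735 = 13.1635.

13.16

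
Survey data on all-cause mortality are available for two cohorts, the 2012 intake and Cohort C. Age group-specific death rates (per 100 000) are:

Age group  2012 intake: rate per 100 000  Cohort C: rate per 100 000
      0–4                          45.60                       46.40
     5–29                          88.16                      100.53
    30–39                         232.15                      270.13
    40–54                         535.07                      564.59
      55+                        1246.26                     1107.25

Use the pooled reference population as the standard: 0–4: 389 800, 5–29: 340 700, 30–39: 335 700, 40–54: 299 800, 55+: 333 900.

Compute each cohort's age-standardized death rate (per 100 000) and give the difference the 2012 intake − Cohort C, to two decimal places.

11.94

Standard total = 1 699 900; weights = 0.2293, 0.2004, 0.1975, 0.1764, 0.1964.
The 2012 intake: 0.2293×45.60 + 0.2004×88.16 + 0.1975×232.15 + 0.1764×535.07 + 0.1964×1246.26 = 413.1325 per 100 000.
Cohort C: 0.2293×46.40 + 0.2004×100.53 + 0.1975×270.13 + 0.1764×564.59 + 0.1964×1107.25 = 401.1970 per 100 000.
Difference = 413.1325 − 401.1970 = 11.9355.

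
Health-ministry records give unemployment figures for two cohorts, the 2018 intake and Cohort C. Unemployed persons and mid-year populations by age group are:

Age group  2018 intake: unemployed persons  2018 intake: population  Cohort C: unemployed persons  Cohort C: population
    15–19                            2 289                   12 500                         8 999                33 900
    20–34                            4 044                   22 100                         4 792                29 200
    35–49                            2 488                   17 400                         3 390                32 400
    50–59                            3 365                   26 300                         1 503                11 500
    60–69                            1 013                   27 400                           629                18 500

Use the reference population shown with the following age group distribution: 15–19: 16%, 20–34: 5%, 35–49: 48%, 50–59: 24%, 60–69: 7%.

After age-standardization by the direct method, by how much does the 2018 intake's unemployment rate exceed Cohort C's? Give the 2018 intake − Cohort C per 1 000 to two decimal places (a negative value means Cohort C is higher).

5.73

Age-specific rates per 1 000 for the 2018 intake: 183.120, 182.986, 142.989, 127.947, 36.971.
For Cohort C: 265.457, 164.110, 104.630, 130.696, 34.000.
Standard weights: 0.16, 0.05, 0.48, 0.24, 0.07.
The 2018 intake: 0.1600×183.120 + 0.0500×182.986 + 0.4800×142.989 + 0.2400×127.947 + 0.0700×36.971 = 140.3782 per 1 000.
Cohort C: 0.1600×265.457 + 0.0500×164.110 + 0.4800×104.630 + 0.2400×130.696 + 0.0700×34.000 = 134.6478 per 1 000.
Difference = 140.3782 − 134.6478 = 5.7304.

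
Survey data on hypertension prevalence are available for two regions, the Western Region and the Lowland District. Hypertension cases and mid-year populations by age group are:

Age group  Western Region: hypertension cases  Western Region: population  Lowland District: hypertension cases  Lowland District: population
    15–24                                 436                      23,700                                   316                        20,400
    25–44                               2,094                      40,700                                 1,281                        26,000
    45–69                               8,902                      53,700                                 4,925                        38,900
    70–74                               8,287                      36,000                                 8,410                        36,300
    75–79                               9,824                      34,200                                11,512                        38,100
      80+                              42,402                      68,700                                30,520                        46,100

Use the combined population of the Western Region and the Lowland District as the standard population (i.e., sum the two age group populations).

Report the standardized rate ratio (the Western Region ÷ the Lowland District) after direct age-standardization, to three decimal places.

Age-specific rates per 1,000 for the Western Region: 18.397, 51.450, 165.773, 230.194, 287.251, 617.205.
For the Lowland District: 15.490, 49.269, 126.607, 231.680, 302.152, 662.039.
Combined standard total = 462,800; weights = 0.0953, 0.1441, 0.2001, 0.1562, 0.1562, 0.2481.
The Western Region: 0.0953×18.397 + 0.1441×51.450 + 0.2001×165.773 + 0.1562×230.194 + 0.1562×287.251 + 0.2481×617.205 = 276.2749 per 1,000.
The Lowland District: 0.0953×15.490 + 0.1441×49.269 + 0.2001×126.607 + 0.1562×231.680 + 0.1562×302.152 + 0.2481×662.039 = 281.5284 per 1,000.
Ratio = 276.2749 ÷ 281.5284 = 0.98134.

0.981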